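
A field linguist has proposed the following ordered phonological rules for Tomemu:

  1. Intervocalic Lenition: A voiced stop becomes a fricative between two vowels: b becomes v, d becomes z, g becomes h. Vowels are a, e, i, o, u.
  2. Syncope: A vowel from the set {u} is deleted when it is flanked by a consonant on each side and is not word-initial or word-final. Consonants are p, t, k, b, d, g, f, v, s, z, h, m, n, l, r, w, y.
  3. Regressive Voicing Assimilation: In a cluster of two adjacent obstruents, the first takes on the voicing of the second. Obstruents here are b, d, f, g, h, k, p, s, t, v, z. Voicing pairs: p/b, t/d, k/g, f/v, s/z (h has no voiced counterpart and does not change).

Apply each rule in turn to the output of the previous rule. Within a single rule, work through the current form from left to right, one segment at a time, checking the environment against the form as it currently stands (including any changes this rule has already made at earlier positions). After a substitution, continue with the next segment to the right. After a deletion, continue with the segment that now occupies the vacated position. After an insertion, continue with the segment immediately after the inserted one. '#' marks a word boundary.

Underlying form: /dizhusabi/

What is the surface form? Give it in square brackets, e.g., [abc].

1 Intervocalic Lenition: [dizhusabi] → [dizhusavi]
2 Syncope: [dizhusavi] → [dizhsavi]
3 Regressive Voicing Assimilation: [dizhsavi] → [dishsavi]

[dishsavi]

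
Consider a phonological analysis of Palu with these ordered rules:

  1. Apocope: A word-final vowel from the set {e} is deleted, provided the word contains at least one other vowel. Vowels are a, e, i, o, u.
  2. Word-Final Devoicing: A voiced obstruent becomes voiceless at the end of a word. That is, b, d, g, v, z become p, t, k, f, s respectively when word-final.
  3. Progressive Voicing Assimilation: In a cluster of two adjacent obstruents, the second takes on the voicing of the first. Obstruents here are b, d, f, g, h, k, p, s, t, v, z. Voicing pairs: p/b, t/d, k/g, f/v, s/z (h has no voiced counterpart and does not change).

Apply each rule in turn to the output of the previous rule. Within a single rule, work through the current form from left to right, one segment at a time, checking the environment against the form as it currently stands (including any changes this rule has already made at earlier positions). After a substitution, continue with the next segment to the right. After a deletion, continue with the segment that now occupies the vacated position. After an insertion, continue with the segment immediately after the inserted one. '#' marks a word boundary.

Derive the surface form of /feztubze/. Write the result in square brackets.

[fezdubz]

1 Apocope: [feztubze] → [feztubz]
2 Word-Final Devoicing: [feztubz] → [feztubs]
3 Progressive Voicing Assimilation: [feztubs] → [fezdubz]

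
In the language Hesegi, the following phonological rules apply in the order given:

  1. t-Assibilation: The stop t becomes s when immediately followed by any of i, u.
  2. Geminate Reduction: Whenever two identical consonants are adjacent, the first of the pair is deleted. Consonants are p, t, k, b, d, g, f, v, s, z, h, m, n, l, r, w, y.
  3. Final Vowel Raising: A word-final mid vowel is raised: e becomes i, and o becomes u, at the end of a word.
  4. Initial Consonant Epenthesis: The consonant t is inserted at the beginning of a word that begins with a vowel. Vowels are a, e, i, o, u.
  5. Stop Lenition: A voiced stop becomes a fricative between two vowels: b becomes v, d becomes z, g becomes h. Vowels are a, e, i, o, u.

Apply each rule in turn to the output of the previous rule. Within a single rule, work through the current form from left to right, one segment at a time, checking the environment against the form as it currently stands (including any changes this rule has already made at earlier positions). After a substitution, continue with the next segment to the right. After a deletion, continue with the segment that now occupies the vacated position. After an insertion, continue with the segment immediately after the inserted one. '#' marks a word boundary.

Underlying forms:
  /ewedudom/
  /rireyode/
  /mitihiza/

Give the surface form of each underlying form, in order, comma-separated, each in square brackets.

/ewedudom/:
  1 t-Assibilation: no change — [ewedudom]
  2 Geminate Reduction: no change — [ewedudom]
  3 Final Vowel Raising: no change — [ewedudom]
  4 Initial Consonant Epenthesis: [ewedudom] → [tewedudom]
  5 Stop Lenition: [tewedudom] → [tewezuzom]
/rireyode/:
  1 t-Assibilation: no change — [rireyode]
  2 Geminate Reduction: no change — [rireyode]
  3 Final Vowel Raising: [rireyode] → [rireyodi]
  4 Initial Consonant Epenthesis: no change — [rireyodi]
  5 Stop Lenition: [rireyodi] → [rireyozi]
/mitihiza/:
  1 t-Assibilation: [mitihiza] → [misihiza]
  2 Geminate Reduction: no change — [misihiza]
  3 Final Vowel Raising: no change — [misihiza]
  4 Initial Consonant Epenthesis: no change — [misihiza]
  5 Stop Lenition: no change — [misihiza]

[tewezuzom], [rireyozi], [misihiza]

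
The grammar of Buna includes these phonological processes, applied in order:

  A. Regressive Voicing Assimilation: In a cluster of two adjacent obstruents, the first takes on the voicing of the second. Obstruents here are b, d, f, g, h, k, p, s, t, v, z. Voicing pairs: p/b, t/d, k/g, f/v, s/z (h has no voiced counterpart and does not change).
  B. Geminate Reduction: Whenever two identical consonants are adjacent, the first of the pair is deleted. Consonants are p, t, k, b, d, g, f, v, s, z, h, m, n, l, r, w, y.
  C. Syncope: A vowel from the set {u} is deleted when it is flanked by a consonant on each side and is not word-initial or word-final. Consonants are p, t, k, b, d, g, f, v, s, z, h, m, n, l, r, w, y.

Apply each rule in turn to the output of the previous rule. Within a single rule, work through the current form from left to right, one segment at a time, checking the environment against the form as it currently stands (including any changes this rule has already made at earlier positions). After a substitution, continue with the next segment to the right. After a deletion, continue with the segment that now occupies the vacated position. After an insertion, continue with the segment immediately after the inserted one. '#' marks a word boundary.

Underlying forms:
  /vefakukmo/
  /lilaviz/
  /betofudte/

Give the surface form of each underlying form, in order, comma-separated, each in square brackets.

/vefakukmo/:
  A Regressive Voicing Assimilation: no change — [vefakukmo]
  B Geminate Reduction: no change — [vefakukmo]
  C Syncope: [vefakukmo] → [vefakkmo]
/lilaviz/:
  A Regressive Voicing Assimilation: no change — [lilaviz]
  B Geminate Reduction: no change — [lilaviz]
  C Syncope: no change — [lilaviz]
/betofudte/:
  A Regressive Voicing Assimilation: [betofudte] → [betofutte]
  B Geminate Reduction: [betofutte] → [betofute]
  C Syncope: [betofute] → [betofte]

[vefakkmo], [lilaviz], [betofte]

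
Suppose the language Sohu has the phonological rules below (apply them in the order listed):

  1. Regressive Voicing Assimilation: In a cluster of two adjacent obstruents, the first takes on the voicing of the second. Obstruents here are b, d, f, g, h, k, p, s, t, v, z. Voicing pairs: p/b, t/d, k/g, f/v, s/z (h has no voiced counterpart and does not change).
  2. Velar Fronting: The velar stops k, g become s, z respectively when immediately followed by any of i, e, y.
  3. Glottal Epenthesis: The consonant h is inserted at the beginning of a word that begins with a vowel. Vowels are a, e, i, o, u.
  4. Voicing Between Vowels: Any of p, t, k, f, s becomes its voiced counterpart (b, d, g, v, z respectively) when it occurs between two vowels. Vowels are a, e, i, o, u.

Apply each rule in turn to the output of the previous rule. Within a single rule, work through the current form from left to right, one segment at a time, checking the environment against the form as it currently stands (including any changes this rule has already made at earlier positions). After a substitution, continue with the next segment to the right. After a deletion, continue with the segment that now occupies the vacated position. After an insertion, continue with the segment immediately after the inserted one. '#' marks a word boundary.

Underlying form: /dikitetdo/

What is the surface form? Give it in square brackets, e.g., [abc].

1 Regressive Voicing Assimilation: [dikitetdo] → [dikiteddo]
2 Velar Fronting: [dikiteddo] → [disiteddo]
3 Glottal Epenthesis: no change — [disiteddo]
4 Voicing Between Vowels: [disiteddo] → [dizideddo]

[dizideddo]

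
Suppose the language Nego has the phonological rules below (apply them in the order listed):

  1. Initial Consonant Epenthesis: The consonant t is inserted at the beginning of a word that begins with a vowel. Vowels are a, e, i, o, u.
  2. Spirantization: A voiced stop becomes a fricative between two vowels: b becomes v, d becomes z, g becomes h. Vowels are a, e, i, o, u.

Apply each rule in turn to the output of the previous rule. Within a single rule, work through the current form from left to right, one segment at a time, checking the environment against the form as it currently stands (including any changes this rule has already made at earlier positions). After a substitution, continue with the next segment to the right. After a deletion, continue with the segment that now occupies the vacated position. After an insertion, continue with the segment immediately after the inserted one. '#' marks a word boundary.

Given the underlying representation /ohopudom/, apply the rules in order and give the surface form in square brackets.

1 Initial Consonant Epenthesis: [ohopudom] → [tohopudom]
2 Spirantization: [tohopudom] → [tohopuzom]

[tohopuzom]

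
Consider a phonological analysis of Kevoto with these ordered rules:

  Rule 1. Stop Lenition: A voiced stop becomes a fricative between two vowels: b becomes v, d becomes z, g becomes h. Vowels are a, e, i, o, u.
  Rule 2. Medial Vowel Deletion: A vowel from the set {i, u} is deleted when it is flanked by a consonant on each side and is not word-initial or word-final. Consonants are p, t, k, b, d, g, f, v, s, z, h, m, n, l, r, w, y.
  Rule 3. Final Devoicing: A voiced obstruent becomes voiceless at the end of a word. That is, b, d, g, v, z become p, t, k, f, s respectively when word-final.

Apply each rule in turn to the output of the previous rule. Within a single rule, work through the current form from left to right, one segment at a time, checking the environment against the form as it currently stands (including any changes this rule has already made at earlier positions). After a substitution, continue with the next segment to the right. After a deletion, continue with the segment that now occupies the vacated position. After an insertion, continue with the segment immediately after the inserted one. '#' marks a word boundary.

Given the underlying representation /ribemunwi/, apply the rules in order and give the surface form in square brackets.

[rvemnwi]

Rule 1 Stop Lenition: [ribemunwi] → [rivemunwi]
Rule 2 Medial Vowel Deletion: [rivemunwi] → [rvemnwi]
Rule 3 Final Devoicing: no change — [rvemnwi]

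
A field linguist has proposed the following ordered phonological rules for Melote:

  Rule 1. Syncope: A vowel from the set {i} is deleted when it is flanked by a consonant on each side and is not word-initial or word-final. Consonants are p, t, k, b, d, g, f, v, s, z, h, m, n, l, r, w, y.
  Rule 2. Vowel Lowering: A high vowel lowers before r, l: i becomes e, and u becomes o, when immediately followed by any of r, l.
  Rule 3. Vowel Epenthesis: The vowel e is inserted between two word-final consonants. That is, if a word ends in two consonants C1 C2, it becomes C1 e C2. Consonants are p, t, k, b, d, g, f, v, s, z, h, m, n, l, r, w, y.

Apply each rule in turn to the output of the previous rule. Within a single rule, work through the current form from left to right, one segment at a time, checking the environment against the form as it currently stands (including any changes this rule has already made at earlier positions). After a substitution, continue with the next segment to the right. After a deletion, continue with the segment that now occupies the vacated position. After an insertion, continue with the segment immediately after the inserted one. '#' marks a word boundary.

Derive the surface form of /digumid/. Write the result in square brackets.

Rule 1 Syncope: [digumid] → [dgumd]
Rule 2 Vowel Lowering: no change — [dgumd]
Rule 3 Vowel Epenthesis: [dgumd] → [dgumed]

[dgumed]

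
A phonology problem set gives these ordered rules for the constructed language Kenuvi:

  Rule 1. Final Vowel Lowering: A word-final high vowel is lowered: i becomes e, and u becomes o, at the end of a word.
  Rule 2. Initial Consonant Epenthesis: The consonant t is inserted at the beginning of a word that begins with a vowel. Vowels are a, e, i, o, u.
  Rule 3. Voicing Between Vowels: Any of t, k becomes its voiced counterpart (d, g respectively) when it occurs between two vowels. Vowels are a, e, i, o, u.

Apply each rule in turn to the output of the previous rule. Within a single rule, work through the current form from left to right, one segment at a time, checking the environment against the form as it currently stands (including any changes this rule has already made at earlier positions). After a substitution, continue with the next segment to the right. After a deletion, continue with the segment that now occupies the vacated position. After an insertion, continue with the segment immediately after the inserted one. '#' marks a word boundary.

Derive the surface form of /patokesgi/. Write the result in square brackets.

Rule 1 Final Vowel Lowering: [patokesgi] → [patokesge]
Rule 2 Initial Consonant Epenthesis: no change — [patokesge]
Rule 3 Voicing Between Vowels: [patokesge] → [padogesge]

[padogesge]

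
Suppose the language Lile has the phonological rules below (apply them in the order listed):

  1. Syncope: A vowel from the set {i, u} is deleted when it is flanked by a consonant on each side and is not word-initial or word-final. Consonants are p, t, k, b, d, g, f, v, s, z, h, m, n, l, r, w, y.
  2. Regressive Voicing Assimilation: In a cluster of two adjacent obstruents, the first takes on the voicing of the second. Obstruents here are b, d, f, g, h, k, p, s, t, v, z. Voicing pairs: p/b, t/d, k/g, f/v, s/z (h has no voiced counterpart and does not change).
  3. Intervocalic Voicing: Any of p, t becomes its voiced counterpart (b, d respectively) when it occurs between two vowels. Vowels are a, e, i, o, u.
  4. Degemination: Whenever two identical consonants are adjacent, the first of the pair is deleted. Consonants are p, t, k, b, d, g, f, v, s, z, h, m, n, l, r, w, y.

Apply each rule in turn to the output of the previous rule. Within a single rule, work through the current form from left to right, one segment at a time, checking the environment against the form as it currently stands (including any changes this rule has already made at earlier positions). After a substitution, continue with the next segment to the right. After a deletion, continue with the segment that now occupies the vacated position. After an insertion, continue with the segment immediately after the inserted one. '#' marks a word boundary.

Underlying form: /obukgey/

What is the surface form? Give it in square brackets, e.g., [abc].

1 Syncope: [obukgey] → [obkgey]
2 Regressive Voicing Assimilation: [obkgey] → [opggey]
3 Intervocalic Voicing: no change — [opggey]
4 Degemination: [opggey] → [opgey]

[opgey]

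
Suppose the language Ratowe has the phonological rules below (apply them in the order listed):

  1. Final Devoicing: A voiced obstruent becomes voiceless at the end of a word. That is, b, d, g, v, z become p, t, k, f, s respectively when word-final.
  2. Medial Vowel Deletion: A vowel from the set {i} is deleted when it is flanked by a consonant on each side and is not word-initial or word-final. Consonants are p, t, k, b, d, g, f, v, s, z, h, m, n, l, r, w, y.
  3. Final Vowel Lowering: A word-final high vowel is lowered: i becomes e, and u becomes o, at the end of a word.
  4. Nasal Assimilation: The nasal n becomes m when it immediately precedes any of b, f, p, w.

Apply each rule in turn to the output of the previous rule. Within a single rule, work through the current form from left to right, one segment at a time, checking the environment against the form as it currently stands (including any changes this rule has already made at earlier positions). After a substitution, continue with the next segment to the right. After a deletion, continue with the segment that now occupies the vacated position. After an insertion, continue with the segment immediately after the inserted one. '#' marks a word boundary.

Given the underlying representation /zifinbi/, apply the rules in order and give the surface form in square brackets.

1 Final Devoicing: no change — [zifinbi]
2 Medial Vowel Deletion: [zifinbi] → [zfnbi]
3 Final Vowel Lowering: [zfnbi] → [zfnbe]
4 Nasal Assimilation: [zfnbe] → [zfmbe]

[zfmbe]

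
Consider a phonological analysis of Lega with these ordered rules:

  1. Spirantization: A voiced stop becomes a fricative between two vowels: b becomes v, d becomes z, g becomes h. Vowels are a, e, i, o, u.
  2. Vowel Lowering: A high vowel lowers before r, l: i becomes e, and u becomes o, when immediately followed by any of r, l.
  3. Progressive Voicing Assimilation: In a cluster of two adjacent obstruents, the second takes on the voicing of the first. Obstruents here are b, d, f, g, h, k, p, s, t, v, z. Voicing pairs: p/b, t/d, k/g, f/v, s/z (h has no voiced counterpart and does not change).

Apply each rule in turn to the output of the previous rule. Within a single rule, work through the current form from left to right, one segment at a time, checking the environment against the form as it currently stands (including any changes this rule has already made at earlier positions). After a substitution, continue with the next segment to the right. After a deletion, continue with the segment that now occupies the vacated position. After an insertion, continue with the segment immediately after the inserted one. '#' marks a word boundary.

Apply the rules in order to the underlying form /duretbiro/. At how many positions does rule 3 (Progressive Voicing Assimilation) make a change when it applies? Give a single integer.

1

1 Spirantization: no change — [duretbiro]
2 Vowel Lowering: [duretbiro] → [doretbero]
3 Progressive Voicing Assimilation: [doretbero] → [doretpero]
Rule 3 changed 1 position(s).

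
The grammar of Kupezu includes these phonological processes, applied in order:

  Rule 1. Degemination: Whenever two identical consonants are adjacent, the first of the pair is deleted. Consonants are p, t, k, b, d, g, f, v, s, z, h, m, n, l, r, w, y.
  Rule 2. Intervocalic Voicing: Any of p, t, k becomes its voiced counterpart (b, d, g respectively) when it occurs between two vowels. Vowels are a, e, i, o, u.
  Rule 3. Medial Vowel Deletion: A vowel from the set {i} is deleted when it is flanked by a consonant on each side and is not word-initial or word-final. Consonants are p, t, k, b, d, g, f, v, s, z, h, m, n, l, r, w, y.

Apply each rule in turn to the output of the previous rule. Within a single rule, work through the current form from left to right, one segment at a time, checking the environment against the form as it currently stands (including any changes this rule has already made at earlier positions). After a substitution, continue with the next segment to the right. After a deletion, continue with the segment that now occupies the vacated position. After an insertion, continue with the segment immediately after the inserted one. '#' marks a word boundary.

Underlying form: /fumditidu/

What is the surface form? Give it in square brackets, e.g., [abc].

[fumdddu]

Rule 1 Degemination: no change — [fumditidu]
Rule 2 Intervocalic Voicing: [fumditidu] → [fumdididu]
Rule 3 Medial Vowel Deletion: [fumdididu] → [fumdddu]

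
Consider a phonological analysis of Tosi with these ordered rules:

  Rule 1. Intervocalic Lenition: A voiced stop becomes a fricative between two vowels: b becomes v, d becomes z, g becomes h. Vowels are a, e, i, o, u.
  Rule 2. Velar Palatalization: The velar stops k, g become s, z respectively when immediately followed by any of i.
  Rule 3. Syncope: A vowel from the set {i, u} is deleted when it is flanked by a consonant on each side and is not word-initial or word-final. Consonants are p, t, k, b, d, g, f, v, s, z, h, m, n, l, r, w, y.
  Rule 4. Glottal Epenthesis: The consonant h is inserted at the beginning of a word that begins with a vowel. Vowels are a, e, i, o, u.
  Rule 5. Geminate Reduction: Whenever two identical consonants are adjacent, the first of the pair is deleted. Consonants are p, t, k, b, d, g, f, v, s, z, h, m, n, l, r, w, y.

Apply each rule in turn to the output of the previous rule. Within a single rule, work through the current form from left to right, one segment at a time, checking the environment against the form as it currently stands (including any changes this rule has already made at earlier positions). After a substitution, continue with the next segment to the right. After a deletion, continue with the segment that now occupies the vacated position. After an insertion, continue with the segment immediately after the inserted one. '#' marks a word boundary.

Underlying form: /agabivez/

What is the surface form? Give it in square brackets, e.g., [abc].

[hahavez]

Rule 1 Intervocalic Lenition: [agabivez] → [ahavivez]
Rule 2 Velar Palatalization: no change — [ahavivez]
Rule 3 Syncope: [ahavivez] → [ahavvez]
Rule 4 Glottal Epenthesis: [ahavvez] → [hahavvez]
Rule 5 Geminate Reduction: [hahavvez] → [hahavez]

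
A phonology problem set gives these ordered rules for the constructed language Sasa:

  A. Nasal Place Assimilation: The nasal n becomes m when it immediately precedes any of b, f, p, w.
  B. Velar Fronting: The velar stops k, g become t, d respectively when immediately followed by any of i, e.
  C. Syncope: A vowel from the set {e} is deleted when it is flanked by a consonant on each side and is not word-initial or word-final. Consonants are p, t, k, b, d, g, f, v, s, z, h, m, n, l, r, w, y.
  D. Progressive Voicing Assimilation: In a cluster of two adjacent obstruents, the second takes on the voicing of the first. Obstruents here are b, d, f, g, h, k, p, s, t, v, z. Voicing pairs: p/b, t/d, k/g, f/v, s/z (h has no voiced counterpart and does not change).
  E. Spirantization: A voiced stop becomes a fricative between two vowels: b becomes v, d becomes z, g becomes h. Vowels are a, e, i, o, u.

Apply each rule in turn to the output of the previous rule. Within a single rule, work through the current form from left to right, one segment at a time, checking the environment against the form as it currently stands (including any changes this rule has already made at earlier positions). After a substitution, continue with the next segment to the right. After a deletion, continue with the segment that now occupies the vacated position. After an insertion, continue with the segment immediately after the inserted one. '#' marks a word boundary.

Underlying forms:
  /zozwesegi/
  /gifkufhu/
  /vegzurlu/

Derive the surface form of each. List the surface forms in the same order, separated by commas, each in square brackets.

[zozwsti], [difkufhu], [vgzurlu]

/zozwesegi/:
  A Nasal Place Assimilation: no change — [zozwesegi]
  B Velar Fronting: [zozwesegi] → [zozwesedi]
  C Syncope: [zozwesedi] → [zozwsdi]
  D Progressive Voicing Assimilation: [zozwsdi] → [zozwsti]
  E Spirantization: no change — [zozwsti]
/gifkufhu/:
  A Nasal Place Assimilation: no change — [gifkufhu]
  B Velar Fronting: [gifkufhu] → [difkufhu]
  C Syncope: no change — [difkufhu]
  D Progressive Voicing Assimilation: no change — [difkufhu]
  E Spirantization: no change — [difkufhu]
/vegzurlu/:
  A Nasal Place Assimilation: no change — [vegzurlu]
  B Velar Fronting: no change — [vegzurlu]
  C Syncope: [vegzurlu] → [vgzurlu]
  D Progressive Voicing Assimilation: no change — [vgzurlu]
  E Spirantization: no change — [vgzurlu]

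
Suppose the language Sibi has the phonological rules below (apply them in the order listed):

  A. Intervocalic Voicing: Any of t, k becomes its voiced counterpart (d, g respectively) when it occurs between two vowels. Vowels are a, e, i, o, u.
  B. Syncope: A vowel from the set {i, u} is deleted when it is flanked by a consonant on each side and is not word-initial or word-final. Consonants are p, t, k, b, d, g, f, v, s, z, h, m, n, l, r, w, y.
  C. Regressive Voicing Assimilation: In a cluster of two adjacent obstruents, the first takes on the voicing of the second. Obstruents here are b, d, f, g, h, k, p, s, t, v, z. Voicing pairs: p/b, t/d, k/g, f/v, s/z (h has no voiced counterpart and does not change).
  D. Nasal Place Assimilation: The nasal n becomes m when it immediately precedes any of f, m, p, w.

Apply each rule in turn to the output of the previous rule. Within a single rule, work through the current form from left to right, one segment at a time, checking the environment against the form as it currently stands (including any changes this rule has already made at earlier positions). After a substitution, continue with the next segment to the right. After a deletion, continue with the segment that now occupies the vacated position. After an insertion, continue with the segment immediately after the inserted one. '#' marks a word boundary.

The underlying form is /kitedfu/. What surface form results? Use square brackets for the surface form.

A Intervocalic Voicing: [kitedfu] → [kidedfu]
B Syncope: [kidedfu] → [kdedfu]
C Regressive Voicing Assimilation: [kdedfu] → [gdetfu]
D Nasal Place Assimilation: no change — [gdetfu]

[gdetfu]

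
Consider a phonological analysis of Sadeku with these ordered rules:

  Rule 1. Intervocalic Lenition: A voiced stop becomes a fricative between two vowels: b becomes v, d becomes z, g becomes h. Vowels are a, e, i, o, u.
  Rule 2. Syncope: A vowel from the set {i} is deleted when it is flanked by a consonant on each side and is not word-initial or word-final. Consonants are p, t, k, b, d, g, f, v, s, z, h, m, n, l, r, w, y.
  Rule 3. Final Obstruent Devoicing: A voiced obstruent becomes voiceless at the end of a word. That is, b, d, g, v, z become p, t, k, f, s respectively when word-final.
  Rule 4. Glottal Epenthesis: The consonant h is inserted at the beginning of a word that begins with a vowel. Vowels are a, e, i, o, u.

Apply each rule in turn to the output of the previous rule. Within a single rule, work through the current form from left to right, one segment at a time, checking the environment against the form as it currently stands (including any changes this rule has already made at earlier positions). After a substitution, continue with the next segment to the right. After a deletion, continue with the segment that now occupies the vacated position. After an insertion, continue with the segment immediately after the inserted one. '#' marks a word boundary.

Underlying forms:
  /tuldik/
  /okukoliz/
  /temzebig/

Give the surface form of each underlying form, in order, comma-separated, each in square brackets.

[tuldk], [hokukols], [temzevk]

/tuldik/:
  Rule 1 Intervocalic Lenition: no change — [tuldik]
  Rule 2 Syncope: [tuldik] → [tuldk]
  Rule 3 Final Obstruent Devoicing: no change — [tuldk]
  Rule 4 Glottal Epenthesis: no change — [tuldk]
/okukoliz/:
  Rule 1 Intervocalic Lenition: no change — [okukoliz]
  Rule 2 Syncope: [okukoliz] → [okukolz]
  Rule 3 Final Obstruent Devoicing: [okukolz] → [okukols]
  Rule 4 Glottal Epenthesis: [okukols] → [hokukols]
/temzebig/:
  Rule 1 Intervocalic Lenition: [temzebig] → [temzevig]
  Rule 2 Syncope: [temzevig] → [temzevg]
  Rule 3 Final Obstruent Devoicing: [temzevg] → [temzevk]
  Rule 4 Glottal Epenthesis: no change — [temzevk]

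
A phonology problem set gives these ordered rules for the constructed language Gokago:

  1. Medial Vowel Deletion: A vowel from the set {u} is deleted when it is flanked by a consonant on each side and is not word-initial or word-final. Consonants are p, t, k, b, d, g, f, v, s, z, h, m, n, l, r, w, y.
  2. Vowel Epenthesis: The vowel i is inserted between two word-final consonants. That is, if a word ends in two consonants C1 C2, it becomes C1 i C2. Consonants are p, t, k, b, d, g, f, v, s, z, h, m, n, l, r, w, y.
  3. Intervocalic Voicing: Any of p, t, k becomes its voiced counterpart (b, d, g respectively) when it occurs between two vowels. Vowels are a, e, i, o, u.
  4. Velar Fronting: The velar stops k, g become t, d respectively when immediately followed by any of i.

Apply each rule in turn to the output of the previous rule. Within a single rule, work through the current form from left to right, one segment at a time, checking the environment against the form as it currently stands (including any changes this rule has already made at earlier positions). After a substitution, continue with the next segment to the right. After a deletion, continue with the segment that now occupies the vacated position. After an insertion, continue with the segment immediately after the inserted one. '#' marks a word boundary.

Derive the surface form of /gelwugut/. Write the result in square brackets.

[gelwdit]

1 Medial Vowel Deletion: [gelwugut] → [gelwgt]
2 Vowel Epenthesis: [gelwgt] → [gelwgit]
3 Intervocalic Voicing: no change — [gelwgit]
4 Velar Fronting: [gelwgit] → [gelwdit]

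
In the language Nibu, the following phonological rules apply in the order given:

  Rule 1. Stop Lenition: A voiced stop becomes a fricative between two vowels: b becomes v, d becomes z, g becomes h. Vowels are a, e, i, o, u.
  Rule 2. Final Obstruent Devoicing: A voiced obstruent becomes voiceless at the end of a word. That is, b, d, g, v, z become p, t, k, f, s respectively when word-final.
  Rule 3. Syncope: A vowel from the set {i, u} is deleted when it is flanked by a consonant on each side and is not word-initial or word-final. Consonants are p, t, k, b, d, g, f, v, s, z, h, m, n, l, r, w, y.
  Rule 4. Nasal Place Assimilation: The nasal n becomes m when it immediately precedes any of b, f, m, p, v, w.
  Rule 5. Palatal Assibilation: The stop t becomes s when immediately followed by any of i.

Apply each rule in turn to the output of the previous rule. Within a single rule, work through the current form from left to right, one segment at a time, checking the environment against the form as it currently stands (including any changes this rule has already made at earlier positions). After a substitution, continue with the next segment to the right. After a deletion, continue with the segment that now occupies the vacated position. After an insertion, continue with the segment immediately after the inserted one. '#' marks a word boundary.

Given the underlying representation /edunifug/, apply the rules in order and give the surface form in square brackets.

Rule 1 Stop Lenition: [edunifug] → [ezunifug]
Rule 2 Final Obstruent Devoicing: [ezunifug] → [ezunifuk]
Rule 3 Syncope: [ezunifuk] → [eznfk]
Rule 4 Nasal Place Assimilation: [eznfk] → [ezmfk]
Rule 5 Palatal Assibilation: no change — [ezmfk]

[ezmfk]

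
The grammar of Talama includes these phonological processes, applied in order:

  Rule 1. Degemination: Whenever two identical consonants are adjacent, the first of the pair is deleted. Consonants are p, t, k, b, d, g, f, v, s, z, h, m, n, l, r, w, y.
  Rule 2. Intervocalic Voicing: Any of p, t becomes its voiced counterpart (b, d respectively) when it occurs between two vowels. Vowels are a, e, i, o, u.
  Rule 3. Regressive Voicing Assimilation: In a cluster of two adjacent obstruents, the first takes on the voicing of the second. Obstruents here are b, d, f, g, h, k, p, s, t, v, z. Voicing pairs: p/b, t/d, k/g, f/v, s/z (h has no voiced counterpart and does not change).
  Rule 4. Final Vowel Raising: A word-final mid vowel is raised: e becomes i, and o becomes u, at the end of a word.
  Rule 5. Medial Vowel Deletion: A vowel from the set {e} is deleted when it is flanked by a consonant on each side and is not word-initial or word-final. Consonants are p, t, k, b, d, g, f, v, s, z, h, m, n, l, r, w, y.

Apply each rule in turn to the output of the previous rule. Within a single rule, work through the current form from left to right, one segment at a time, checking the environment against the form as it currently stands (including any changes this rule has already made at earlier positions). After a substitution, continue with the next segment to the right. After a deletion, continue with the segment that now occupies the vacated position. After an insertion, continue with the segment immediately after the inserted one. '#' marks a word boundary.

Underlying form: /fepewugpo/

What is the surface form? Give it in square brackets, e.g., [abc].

[fbwukpu]

Rule 1 Degemination: no change — [fepewugpo]
Rule 2 Intervocalic Voicing: [fepewugpo] → [febewugpo]
Rule 3 Regressive Voicing Assimilation: [febewugpo] → [febewukpo]
Rule 4 Final Vowel Raising: [febewukpo] → [febewukpu]
Rule 5 Medial Vowel Deletion: [febewukpu] → [fbwukpu]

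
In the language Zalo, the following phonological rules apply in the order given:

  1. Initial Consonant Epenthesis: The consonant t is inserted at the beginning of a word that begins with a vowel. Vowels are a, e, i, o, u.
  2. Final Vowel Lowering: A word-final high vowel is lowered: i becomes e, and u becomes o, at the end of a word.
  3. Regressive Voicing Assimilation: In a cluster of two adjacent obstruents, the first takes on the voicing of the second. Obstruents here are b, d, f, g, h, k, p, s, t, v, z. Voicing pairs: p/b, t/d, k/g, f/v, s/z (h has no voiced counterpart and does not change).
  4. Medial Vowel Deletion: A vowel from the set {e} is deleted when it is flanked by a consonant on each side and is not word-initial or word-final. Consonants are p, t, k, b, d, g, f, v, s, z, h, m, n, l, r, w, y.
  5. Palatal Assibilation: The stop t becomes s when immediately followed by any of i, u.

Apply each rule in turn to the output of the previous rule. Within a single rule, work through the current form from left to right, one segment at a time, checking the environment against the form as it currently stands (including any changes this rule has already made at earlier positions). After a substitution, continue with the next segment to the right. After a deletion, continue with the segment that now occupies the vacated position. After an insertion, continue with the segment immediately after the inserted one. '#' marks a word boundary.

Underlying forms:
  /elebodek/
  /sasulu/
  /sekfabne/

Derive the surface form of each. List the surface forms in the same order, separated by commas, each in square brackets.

/elebodek/:
  1 Initial Consonant Epenthesis: [elebodek] → [telebodek]
  2 Final Vowel Lowering: no change — [telebodek]
  3 Regressive Voicing Assimilation: no change — [telebodek]
  4 Medial Vowel Deletion: [telebodek] → [tlbodk]
  5 Palatal Assibilation: no change — [tlbodk]
/sasulu/:
  1 Initial Consonant Epenthesis: no change — [sasulu]
  2 Final Vowel Lowering: [sasulu] → [sasulo]
  3 Regressive Voicing Assimilation: no change — [sasulo]
  4 Medial Vowel Deletion: no change — [sasulo]
  5 Palatal Assibilation: no change — [sasulo]
/sekfabne/:
  1 Initial Consonant Epenthesis: no change — [sekfabne]
  2 Final Vowel Lowering: no change — [sekfabne]
  3 Regressive Voicing Assimilation: no change — [sekfabne]
  4 Medial Vowel Deletion: [sekfabne] → [skfabne]
  5 Palatal Assibilation: no change — [skfabne]

[tlbodk], [sasulo], [skfabne]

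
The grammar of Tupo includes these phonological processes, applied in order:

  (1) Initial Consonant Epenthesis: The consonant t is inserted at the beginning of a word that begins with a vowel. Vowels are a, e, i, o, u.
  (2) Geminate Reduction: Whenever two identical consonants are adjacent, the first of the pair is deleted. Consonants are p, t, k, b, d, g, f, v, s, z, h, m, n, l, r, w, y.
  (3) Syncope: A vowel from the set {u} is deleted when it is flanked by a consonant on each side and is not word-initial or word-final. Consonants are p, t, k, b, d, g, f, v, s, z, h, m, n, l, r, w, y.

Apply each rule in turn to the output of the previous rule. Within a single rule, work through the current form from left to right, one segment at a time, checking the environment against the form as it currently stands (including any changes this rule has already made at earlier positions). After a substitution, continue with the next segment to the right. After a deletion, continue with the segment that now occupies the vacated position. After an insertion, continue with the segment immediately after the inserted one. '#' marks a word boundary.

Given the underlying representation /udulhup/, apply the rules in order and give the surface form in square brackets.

(1) Initial Consonant Epenthesis: [udulhup] → [tudulhup]
(2) Geminate Reduction: no change — [tudulhup]
(3) Syncope: [tudulhup] → [tdlhp]

[tdlhp]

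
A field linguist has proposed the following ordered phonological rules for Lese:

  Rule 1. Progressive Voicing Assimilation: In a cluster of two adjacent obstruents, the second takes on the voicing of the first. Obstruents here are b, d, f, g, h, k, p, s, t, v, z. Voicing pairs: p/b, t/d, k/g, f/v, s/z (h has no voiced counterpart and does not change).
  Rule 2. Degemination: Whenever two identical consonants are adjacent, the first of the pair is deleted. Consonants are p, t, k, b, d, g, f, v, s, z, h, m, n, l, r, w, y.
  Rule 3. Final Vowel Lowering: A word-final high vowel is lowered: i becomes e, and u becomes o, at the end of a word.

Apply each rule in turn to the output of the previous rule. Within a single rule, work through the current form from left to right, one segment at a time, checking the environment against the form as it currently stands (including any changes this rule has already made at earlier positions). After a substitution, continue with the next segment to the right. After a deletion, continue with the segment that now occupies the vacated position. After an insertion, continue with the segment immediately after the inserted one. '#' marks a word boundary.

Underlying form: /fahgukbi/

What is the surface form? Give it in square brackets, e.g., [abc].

Rule 1 Progressive Voicing Assimilation: [fahgukbi] → [fahkukpi]
Rule 2 Degemination: no change — [fahkukpi]
Rule 3 Final Vowel Lowering: [fahkukpi] → [fahkukpe]

[fahkukpe]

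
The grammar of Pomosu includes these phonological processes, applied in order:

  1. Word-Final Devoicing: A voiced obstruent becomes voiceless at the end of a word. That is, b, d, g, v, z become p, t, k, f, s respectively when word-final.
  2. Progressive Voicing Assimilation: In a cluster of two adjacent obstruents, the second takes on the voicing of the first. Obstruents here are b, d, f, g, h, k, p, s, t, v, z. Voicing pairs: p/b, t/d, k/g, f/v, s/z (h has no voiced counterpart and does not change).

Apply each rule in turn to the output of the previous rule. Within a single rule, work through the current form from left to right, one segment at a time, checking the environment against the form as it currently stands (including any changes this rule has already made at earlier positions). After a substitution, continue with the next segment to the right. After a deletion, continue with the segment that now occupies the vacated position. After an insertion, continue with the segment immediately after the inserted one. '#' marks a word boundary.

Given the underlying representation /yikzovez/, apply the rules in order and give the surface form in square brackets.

1 Word-Final Devoicing: [yikzovez] → [yikzoves]
2 Progressive Voicing Assimilation: [yikzoves] → [yiksoves]

[yiksoves]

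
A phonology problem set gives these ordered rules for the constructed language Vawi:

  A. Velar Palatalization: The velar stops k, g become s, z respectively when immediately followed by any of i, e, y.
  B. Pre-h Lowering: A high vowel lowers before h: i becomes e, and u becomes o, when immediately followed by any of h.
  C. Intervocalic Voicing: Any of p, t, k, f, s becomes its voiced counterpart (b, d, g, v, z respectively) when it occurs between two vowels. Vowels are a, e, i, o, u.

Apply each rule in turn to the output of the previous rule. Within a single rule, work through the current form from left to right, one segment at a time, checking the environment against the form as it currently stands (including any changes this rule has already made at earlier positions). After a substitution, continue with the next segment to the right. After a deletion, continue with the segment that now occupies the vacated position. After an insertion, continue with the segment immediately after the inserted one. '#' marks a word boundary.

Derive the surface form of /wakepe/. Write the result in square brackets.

A Velar Palatalization: [wakepe] → [wasepe]
B Pre-h Lowering: no change — [wasepe]
C Intervocalic Voicing: [wasepe] → [wazebe]

[wazebe]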